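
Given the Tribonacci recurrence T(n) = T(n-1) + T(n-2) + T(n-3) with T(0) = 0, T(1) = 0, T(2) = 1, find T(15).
Computing the sequence terms:
0, 0, 1, 1, 2, 4, 7, 13, 24, 44, 81, 149, 274, 504, 927, 1705

1705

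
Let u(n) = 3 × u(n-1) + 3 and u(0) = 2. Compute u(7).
Computing step by step:
u(0) = 2
u(1) = 3 × 2 + 3 = 9
u(2) = 3 × 9 + 3 = 30
u(3) = 3 × 30 + 3 = 93
u(4) = 3 × 93 + 3 = 282
u(5) = 3 × 282 + 3 = 849
u(6) = 3 × 849 + 3 = 2550
u(7) = 3 × 2550 + 3 = 7653

7653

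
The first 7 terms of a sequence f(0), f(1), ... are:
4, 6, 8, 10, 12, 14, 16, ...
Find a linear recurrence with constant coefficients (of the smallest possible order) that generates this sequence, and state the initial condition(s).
Look for the lowest-order linear relation among consecutive terms.
Observation: consecutive differences are constant (= 2).
Check at n=2: 1·6 + 2 = 8. ✓

f(n) = f(n-1) + 2, f(0) = 4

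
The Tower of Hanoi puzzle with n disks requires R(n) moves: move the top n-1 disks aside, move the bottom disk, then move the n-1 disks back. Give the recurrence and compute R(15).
Moving n disks = move the top n-1 disks aside (R(n-1) moves) + move the largest disk (1 move) + move the n-1 disks back on top (R(n-1) moves), so R(n) = 2R(n-1) + 1, with R(1) = 1 (a single disk takes one move).
First terms: 1, 3, 7, 15, 31, 63, … — each is one less than a power of 2. Indeed R(n) + 1 = 2(R(n-1) + 1) with R(1) + 1 = 2, so R(n) + 1 = 2ⁿ and R(n) = 2ⁿ - 1.
Hence R(15) = 2^15 - 1 = 32768 - 1 = 32767.

R(n) = 2R(n-1) + 1, R(1) = 1; R(15) = 32767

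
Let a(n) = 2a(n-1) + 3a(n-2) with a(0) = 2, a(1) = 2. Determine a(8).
Computing the sequence terms:
2, 2, 10, 26, 82, 242, 730, 2186, 6562

6562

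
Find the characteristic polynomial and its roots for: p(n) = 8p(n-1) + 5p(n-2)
Substitute p(n) = rⁿ and divide through by rⁿ⁻²: r² - 8r - 5 = 0
Discriminant: 8² + 4·5 = 84, not a perfect square, so by the quadratic formula r = (8 ± √84)/2.
General solution: p(n) = A·r₁ⁿ + B·r₂ⁿ where r₁,r₂ = (8 ± √84)/2

Characteristic: r² - 8r - 5 = 0, Roots: r = (8 ± √84)/2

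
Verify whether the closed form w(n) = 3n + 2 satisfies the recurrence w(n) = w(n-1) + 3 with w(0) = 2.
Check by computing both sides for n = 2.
From the recurrence with w(0) = 2:
  w(0) = 2, w(1) = 5, w(2) = 8
  so the recurrence gives w(2) = 8.
From the proposed closed form w(n) = 3n + 2:
  w(2) = 8.
Both sides give 8 at n = 2, and the initial condition(s) match, so the closed form is consistent.

Yes, the closed form is correct.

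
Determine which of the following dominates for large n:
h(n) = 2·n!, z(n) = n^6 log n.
Comparing growth rates:
Growth-rate hierarchy: log n ≺ any polynomial ≺ any exponential cⁿ (c>1) ≺ n! ≺ nⁿ.
factorial dominates polynomial degree 6 (with log factor) asymptotically.

h(n) grows faster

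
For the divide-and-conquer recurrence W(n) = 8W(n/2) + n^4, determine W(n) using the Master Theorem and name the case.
Master Theorem template: W(n) = a·W(n/b) + f(n).
Here: a=8, b=2, f(n)=n^4
Compute log_b(a) = log_2(8) = 3.
f(n) = n^4 = Ω(n^(3+ε)) with ε = 1, and the regularity condition holds (a·f(n/b) = (a/b^4)·f(n) with a/b^4 = 2^-1 < 1). Case 3: W(n) = Θ(f(n)) = Θ(n^4).

Case 3: W(n) = Θ(n^4)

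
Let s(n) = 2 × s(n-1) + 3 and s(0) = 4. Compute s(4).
Computing step by step:
s(0) = 4
s(1) = 2 × 4 + 3 = 11
s(2) = 2 × 11 + 3 = 25
s(3) = 2 × 25 + 3 = 53
s(4) = 2 × 53 + 3 = 109

109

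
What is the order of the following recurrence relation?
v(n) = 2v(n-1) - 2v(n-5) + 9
The order is the largest lag k for which v(n-k) appears. Here the deepest term is v(n-5) (the 9 term is non-homogeneous and does not affect the order), so the order is 5.

Order 5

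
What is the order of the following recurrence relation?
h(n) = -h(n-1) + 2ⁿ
The order is the largest lag k for which h(n-k) appears. Here the deepest term is h(n-1) (the 2ⁿ term is non-homogeneous and does not affect the order), so the order is 1.

Order 1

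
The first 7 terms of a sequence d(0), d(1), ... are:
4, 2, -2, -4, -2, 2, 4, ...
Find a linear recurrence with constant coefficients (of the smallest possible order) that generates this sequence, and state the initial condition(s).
Look for the lowest-order linear relation among consecutive terms.
Observation: d(n) - 1·d(n-1) - (-1)·d(n-2) = 0 holds for the shown terms, and no order-1 relation d(n) = α·d(n-1) + β fits.
Check at n=3: 1·-2 + (-1)·2 = -4. ✓

d(n) = d(n-1) - d(n-2), d(0) = 4, d(1) = 2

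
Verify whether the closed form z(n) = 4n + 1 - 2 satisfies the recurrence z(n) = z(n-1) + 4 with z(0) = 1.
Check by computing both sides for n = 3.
From the recurrence with z(0) = 1:
  z(0) = 1, z(1) = 5, z(2) = 9, z(3) = 13
  so the recurrence gives z(3) = 13.
From the proposed closed form z(n) = 4n + 1 - 2:
  z(3) = 11.
The recurrence gives 13 but the closed form gives 11, so the closed form does not satisfy the recurrence.

No, the closed form is incorrect.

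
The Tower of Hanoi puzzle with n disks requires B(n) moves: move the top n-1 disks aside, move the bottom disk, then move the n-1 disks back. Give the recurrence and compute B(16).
Moving n disks = move the top n-1 disks aside (B(n-1) moves) + move the largest disk (1 move) + move the n-1 disks back on top (B(n-1) moves), so B(n) = 2B(n-1) + 1, with B(1) = 1 (a single disk takes one move).
First terms: 1, 3, 7, 15, 31, 63, … — each is one less than a power of 2. Indeed B(n) + 1 = 2(B(n-1) + 1) with B(1) + 1 = 2, so B(n) + 1 = 2ⁿ and B(n) = 2ⁿ - 1.
Hence B(16) = 2^16 - 1 = 65536 - 1 = 65535.

B(n) = 2B(n-1) + 1, B(1) = 1; B(16) = 65535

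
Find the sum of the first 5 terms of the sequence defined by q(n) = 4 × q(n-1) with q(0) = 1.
Computing the sequence terms: 1, 4, 16, 64, 256
Adding these values together:

341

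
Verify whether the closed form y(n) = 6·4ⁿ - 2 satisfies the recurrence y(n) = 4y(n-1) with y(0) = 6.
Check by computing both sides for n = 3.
From the recurrence with y(0) = 6:
  y(0) = 6, y(1) = 24, y(2) = 96, y(3) = 384
  so the recurrence gives y(3) = 384.
From the proposed closed form y(n) = 6·4ⁿ - 2:
  y(3) = 382.
The recurrence gives 384 but the closed form gives 382, so the closed form does not satisfy the recurrence.

No, the closed form is incorrect.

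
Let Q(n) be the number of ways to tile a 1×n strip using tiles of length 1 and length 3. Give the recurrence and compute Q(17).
Condition on the last tile: it has length 1 (leaving a 1×(n-1) strip) or length 3 (leaving a 1×(n-3) strip), so Q(n) = Q(n-1) + Q(n-3) (order-3 linear recurrence).
For 0 ≤ i < 3 only unit tiles fit, so Q(i) = 1.
Iterating the recurrence: Q(3) = 2, Q(4) = 3, Q(5) = 4, Q(6) = 6, Q(7) = 9, Q(8) = 13, Q(9) = 19, Q(10) = 28, Q(11) = 41, Q(12) = 60, Q(13) = 88, Q(14) = 129, Q(15) = 189, Q(16) = 277, Q(17) = 406.

Q(n) = Q(n-1) + Q(n-3), with Q(i) = 1 for 0 ≤ i < 3; Q(17) = 406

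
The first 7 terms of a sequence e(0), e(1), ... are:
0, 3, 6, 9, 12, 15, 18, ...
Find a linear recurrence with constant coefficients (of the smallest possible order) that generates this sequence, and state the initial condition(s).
Look for the lowest-order linear relation among consecutive terms.
Observation: consecutive differences are constant (= 3).
Check at n=2: 1·3 + 3 = 6. ✓

e(n) = e(n-1) + 3, e(0) = 0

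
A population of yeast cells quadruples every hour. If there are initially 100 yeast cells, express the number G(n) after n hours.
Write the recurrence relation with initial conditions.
Each hour multiplies the count by 4, so the count after n hours depends only on the count after n-1 hours: G(n) = 4 × G(n-1). The starting count gives G(0) = 100.
Unrolling n times gives the closed form G(n) = 100 × 4ⁿ.

G(n) = 4 × G(n-1), G(0) = 100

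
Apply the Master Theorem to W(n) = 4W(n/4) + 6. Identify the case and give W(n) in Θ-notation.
Master Theorem template: W(n) = a·W(n/b) + f(n).
Here: a=4, b=4, f(n)=6
Compute log_b(a) = log_4(4) = 1.
f(n) = 6 = O(n^(1-ε)) with ε = 1. Case 1: W(n) = Θ(n^log_b(a)) = Θ(n).

Case 1: W(n) = Θ(n)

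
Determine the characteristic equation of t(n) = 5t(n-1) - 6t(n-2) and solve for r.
Substitute t(n) = rⁿ and divide through by rⁿ⁻²: r² - 5r + 6 = 0
Factor: (r - 2)(r - 3) = 0, so r = 2, 3.
General solution: t(n) = A·2ⁿ + B·3ⁿ

Characteristic: r² - 5r + 6 = 0, Roots: r = 2, 3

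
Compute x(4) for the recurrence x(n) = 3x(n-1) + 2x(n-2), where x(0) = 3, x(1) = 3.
Computing the sequence terms:
3, 3, 15, 51, 183

183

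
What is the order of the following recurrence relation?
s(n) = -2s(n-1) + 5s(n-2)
The order is the largest lag k for which s(n-k) appears. Here the deepest term is s(n-2), so the order is 2.

Order 2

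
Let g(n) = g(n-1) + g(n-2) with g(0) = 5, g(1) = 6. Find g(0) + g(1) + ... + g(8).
Computing the sequence terms: 5, 6, 11, 17, 28, 45, 73, 118, 191
Adding these values together:

494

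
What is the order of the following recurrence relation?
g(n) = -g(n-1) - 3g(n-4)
The order is the largest lag k for which g(n-k) appears. Here the deepest term is g(n-4), so the order is 4.

Order 4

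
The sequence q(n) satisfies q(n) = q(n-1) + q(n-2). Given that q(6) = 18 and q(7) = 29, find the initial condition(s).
Work backwards using q(k) = q(k+2) - q(k+1):
q(5) = q(7) - q(6) = 29 - 18 = 11
q(4) = q(6) - q(5) = 18 - 11 = 7
q(3) = q(5) - q(4) = 11 - 7 = 4
q(2) = q(4) - q(3) = 7 - 4 = 3
q(1) = q(3) - q(2) = 4 - 3 = 1
q(0) = q(2) - q(1) = 3 - 1 = 2

q(0) = 2, q(1) = 1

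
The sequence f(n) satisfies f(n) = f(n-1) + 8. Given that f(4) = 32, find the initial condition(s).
f(4) = f(0) + 4·8, so f(0) = 32 - 32 = 0.

f(0) = 0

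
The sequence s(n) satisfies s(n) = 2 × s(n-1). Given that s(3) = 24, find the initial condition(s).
In general s(n) = 2ⁿ · s(0). At n = 3: s(0) = s(3) / 2^3 = 24 / 8 = 3.

s(0) = 3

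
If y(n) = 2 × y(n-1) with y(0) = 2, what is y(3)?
Computing step by step:
y(0) = 2
y(1) = 2 × 2 = 4
y(2) = 2 × 4 = 8
y(3) = 2 × 8 = 16

16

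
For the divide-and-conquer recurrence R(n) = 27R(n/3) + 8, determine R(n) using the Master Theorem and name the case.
Master Theorem template: R(n) = a·R(n/b) + f(n).
Here: a=27, b=3, f(n)=8
Compute log_b(a) = log_3(27) = 3.
f(n) = 8 = O(n^(3-ε)) with ε = 3. Case 1: R(n) = Θ(n^log_b(a)) = Θ(n^3).

Case 1: R(n) = Θ(n^3)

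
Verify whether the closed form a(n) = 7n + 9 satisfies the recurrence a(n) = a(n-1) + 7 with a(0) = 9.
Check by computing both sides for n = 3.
From the recurrence with a(0) = 9:
  a(0) = 9, a(1) = 16, a(2) = 23, a(3) = 30
  so the recurrence gives a(3) = 30.
From the proposed closed form a(n) = 7n + 9:
  a(3) = 30.
Both sides give 30 at n = 3, and the initial condition(s) match, so the closed form is consistent.

Yes, the closed form is correct.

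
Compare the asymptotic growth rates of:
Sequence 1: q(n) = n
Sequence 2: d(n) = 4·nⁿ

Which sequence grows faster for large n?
Comparing growth rates:
Growth-rate hierarchy: log n ≺ any polynomial ≺ any exponential cⁿ (c>1) ≺ n! ≺ nⁿ.
super-exponential nⁿ dominates polynomial degree 1 asymptotically.

d(n) grows faster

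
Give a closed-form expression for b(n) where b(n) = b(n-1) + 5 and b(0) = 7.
Recurrence: b(n) = b(n-1) + 5, initial: b(0) = 7.
Each step adds 5, so b(n) = b(0) + 5n = 5n + 7.

b(n) = 5n + 7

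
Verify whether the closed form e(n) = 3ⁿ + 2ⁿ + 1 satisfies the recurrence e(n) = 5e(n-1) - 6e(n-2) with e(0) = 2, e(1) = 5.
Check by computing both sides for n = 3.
From the recurrence with e(0) = 2, e(1) = 5:
  e(0) = 2, e(1) = 5, e(2) = 13, e(3) = 35
  so the recurrence gives e(3) = 35.
From the proposed closed form e(n) = 3ⁿ + 2ⁿ + 1:
  e(3) = 36.
The recurrence gives 35 but the closed form gives 36, so the closed form does not satisfy the recurrence.

No, the closed form is incorrect.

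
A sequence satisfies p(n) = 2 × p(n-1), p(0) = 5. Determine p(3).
Computing step by step:
p(0) = 5
p(1) = 2 × 5 = 10
p(2) = 2 × 10 = 20
p(3) = 2 × 20 = 40

40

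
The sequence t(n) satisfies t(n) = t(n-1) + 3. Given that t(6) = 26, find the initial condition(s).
t(6) = t(0) + 6·3, so t(0) = 26 - 18 = 8.

t(0) = 8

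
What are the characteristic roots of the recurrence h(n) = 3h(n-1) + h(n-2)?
Substitute h(n) = rⁿ and divide through by rⁿ⁻²: r² - 3r - 1 = 0
Discriminant: 3² + 4·1 = 13, not a perfect square, so by the quadratic formula r = (3 ± √13)/2.
General solution: h(n) = A·r₁ⁿ + B·r₂ⁿ where r₁,r₂ = (3 ± √13)/2

Characteristic: r² - 3r - 1 = 0, Roots: r = (3 ± √13)/2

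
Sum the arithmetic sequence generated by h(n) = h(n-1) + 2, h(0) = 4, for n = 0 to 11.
Computing the sequence terms: 4, 6, 8, 10, 12, 14, 16, 18, 20, 22, 24, 26
Adding these values together:

180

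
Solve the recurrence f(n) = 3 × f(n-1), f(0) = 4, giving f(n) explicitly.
Recurrence: f(n) = 3 × f(n-1), initial: f(0) = 4.
Each term is 3 times the previous, so this is geometric with ratio 3. After n steps: f(n) = f(0)·3ⁿ = 4·3ⁿ.

f(n) = 4·3ⁿ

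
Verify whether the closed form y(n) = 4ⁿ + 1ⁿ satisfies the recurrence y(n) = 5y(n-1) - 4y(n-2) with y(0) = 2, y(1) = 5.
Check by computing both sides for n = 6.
From the recurrence with y(0) = 2, y(1) = 5:
  y(0) = 2, y(1) = 5, y(2) = 17, y(3) = 65, y(4) = 257, y(5) = 1025, y(6) = 4097
  so the recurrence gives y(6) = 4097.
From the proposed closed form y(n) = 4ⁿ + 1ⁿ:
  y(6) = 4097.
Both sides give 4097 at n = 6, and the initial condition(s) match, so the closed form is consistent.

Yes, the closed form is correct.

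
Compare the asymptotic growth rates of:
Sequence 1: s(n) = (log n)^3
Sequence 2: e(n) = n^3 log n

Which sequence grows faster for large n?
Comparing growth rates:
Growth-rate hierarchy: log n ≺ any polynomial ≺ any exponential cⁿ (c>1) ≺ n! ≺ nⁿ.
polynomial degree 3 (with log factor) dominates polylogarithmic (log n)^3 asymptotically.

e(n) grows faster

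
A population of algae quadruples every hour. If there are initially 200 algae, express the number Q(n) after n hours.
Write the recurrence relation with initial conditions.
Each hour multiplies the count by 4, so the count after n hours depends only on the count after n-1 hours: Q(n) = 4 × Q(n-1). The starting count gives Q(0) = 200.
Unrolling n times gives the closed form Q(n) = 200 × 4ⁿ.

Q(n) = 4 × Q(n-1), Q(0) = 200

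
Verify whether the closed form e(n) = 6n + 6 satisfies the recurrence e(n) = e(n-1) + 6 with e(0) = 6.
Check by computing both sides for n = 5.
From the recurrence with e(0) = 6:
  e(0) = 6, e(1) = 12, e(2) = 18, e(3) = 24, e(4) = 30, e(5) = 36
  so the recurrence gives e(5) = 36.
From the proposed closed form e(n) = 6n + 6:
  e(5) = 36.
Both sides give 36 at n = 5, and the initial condition(s) match, so the closed form is consistent.

Yes, the closed form is correct.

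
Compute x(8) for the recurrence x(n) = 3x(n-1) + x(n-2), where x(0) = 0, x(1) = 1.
Computing the sequence terms:
0, 1, 3, 10, 33, 109, 360, 1189, 3927

3927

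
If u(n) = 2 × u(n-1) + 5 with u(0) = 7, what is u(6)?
Computing step by step:
u(0) = 7
u(1) = 2 × 7 + 5 = 19
u(2) = 2 × 19 + 5 = 43
u(3) = 2 × 43 + 5 = 91
u(4) = 2 × 91 + 5 = 187
u(5) = 2 × 187 + 5 = 379
u(6) = 2 × 379 + 5 = 763

763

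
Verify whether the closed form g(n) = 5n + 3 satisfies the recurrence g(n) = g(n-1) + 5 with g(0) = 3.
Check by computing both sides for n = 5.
From the recurrence with g(0) = 3:
  g(0) = 3, g(1) = 8, g(2) = 13, g(3) = 18, g(4) = 23, g(5) = 28
  so the recurrence gives g(5) = 28.
From the proposed closed form g(n) = 5n + 3:
  g(5) = 28.
Both sides give 28 at n = 5, and the initial condition(s) match, so the closed form is consistent.

Yes, the closed form is correct.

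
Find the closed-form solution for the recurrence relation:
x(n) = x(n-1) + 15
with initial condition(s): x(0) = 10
Recurrence: x(n) = x(n-1) + 15, initial: x(0) = 10.
Each step adds 15, so x(n) = x(0) + 15n = 15n + 10.

x(n) = 15n + 10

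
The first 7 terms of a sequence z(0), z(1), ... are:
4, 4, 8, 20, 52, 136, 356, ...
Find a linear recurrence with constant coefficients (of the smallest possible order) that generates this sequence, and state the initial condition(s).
Look for the lowest-order linear relation among consecutive terms.
Observation: z(n) - 3·z(n-1) - (-1)·z(n-2) = 0 holds for the shown terms, and no order-1 relation z(n) = α·z(n-1) + β fits.
Check at n=3: 3·8 + (-1)·4 = 20. ✓

z(n) = 3z(n-1) - z(n-2), z(0) = 4, z(1) = 4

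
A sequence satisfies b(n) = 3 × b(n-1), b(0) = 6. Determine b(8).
Computing step by step:
b(0) = 6
b(1) = 3 × 6 = 18
b(2) = 3 × 18 = 54
b(3) = 3 × 54 = 162
b(4) = 3 × 162 = 486
b(5) = 3 × 486 = 1458
b(6) = 3 × 1458 = 4374
b(7) = 3 × 4374 = 13122
b(8) = 3 × 13122 = 39366

39366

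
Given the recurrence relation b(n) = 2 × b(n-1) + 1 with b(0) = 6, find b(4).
Computing step by step:
b(0) = 6
b(1) = 2 × 6 + 1 = 13
b(2) = 2 × 13 + 1 = 27
b(3) = 2 × 27 + 1 = 55
b(4) = 2 × 55 + 1 = 111

111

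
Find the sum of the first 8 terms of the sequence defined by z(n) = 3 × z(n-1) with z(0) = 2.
Computing the sequence terms: 2, 6, 18, 54, 162, 486, 1458, 4374
Adding these values together:

6560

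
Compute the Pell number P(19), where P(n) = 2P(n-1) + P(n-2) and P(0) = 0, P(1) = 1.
Computing the sequence terms:
0, 1, 2, 5, 12, 29, 70, 169, 408, 985, 2378, 5741, 13860, 33461, 80782, 195025, 470832, 1136689, 2744210, 6625109

6625109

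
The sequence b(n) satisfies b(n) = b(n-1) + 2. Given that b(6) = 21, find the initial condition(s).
b(6) = b(0) + 6·2, so b(0) = 21 - 12 = 9.

b(0) = 9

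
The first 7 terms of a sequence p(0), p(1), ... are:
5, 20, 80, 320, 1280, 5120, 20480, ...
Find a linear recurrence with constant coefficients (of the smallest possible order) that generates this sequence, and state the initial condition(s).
Look for the lowest-order linear relation among consecutive terms.
Observation: each term is 4× the previous.
Check at n=2: 4·20 = 80. ✓

p(n) = 4 × p(n-1), p(0) = 5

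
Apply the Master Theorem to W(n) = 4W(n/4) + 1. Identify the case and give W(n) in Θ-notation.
Master Theorem template: W(n) = a·W(n/b) + f(n).
Here: a=4, b=4, f(n)=1
Compute log_b(a) = log_4(4) = 1.
f(n) = 1 = O(n^(1-ε)) with ε = 1. Case 1: W(n) = Θ(n^log_b(a)) = Θ(n).

Case 1: W(n) = Θ(n)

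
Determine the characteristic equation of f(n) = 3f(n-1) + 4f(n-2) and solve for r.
Substitute f(n) = rⁿ and divide through by rⁿ⁻²: r² - 3r - 4 = 0
Factor: (r + 1)(r - 4) = 0, so r = -1, 4.
General solution: f(n) = A·(-1)ⁿ + B·4ⁿ

Characteristic: r² - 3r - 4 = 0, Roots: r = -1, 4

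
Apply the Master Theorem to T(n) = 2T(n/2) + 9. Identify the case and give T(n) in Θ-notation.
Master Theorem template: T(n) = a·T(n/b) + f(n).
Here: a=2, b=2, f(n)=9
Compute log_b(a) = log_2(2) = 1.
f(n) = 9 = O(n^(1-ε)) with ε = 1. Case 1: T(n) = Θ(n^log_b(a)) = Θ(n).

Case 1: T(n) = Θ(n)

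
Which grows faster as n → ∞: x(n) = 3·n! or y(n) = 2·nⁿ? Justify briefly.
Comparing growth rates:
Growth-rate hierarchy: log n ≺ any polynomial ≺ any exponential cⁿ (c>1) ≺ n! ≺ nⁿ.
super-exponential nⁿ dominates factorial asymptotically.

y(n) grows faster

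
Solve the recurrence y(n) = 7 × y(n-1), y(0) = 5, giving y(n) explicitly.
Recurrence: y(n) = 7 × y(n-1), initial: y(0) = 5.
Each term is 7 times the previous, so this is geometric with ratio 7. After n steps: y(n) = y(0)·7ⁿ = 5·7ⁿ.

y(n) = 5·7ⁿ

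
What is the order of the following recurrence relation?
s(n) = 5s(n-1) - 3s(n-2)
The order is the largest lag k for which s(n-k) appears. Here the deepest term is s(n-2), so the order is 2.

Order 2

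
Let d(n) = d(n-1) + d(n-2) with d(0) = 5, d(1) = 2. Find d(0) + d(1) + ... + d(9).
Computing the sequence terms: 5, 2, 7, 9, 16, 25, 41, 66, 107, 173
Adding these values together:

451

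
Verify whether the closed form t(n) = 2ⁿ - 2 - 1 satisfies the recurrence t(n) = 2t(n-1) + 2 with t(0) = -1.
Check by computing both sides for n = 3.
From the recurrence with t(0) = -1:
  t(0) = -1, t(1) = 0, t(2) = 2, t(3) = 6
  so the recurrence gives t(3) = 6.
From the proposed closed form t(n) = 2ⁿ - 2 - 1:
  t(3) = 5.
The recurrence gives 6 but the closed form gives 5, so the closed form does not satisfy the recurrence.

No, the closed form is incorrect.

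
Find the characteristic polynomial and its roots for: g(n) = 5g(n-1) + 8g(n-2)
Substitute g(n) = rⁿ and divide through by rⁿ⁻²: r² - 5r - 8 = 0
Discriminant: 5² + 4·8 = 57, not a perfect square, so by the quadratic formula r = (5 ± √57)/2.
General solution: g(n) = A·r₁ⁿ + B·r₂ⁿ where r₁,r₂ = (5 ± √57)/2

Characteristic: r² - 5r - 8 = 0, Roots: r = (5 ± √57)/2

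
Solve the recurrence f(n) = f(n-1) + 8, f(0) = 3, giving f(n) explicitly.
Recurrence: f(n) = f(n-1) + 8, initial: f(0) = 3.
Each step adds 8, so f(n) = f(0) + 8n = 8n + 3.

f(n) = 8n + 3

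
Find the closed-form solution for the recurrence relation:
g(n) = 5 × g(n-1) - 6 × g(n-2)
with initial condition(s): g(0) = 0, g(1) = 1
Recurrence: g(n) = 5 × g(n-1) - 6 × g(n-2), initial: g(0) = 0, g(1) = 1.
Characteristic equation: r² - 5r + 6 = 0, which factors as (r - 3)(r - 2) = 0, so r = 3, 2. General solution g(n) = A·3ⁿ + B·2ⁿ. From g(0) = 0: A + B = 0. From g(1) = 1: 3A + 2B = 1. Solving gives A = 1, B = -1.

g(n) = 3ⁿ - 2ⁿ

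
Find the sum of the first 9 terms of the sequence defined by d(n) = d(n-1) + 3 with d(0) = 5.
Computing the sequence terms: 5, 8, 11, 14, 17, 20, 23, 26, 29
Adding these values together:

153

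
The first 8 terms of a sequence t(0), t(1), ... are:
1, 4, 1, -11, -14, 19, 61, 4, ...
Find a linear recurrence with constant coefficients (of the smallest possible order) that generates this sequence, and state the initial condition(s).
Look for the lowest-order linear relation among consecutive terms.
Observation: t(n) - 1·t(n-1) - (-3)·t(n-2) = 0 holds for the shown terms, and no order-1 relation t(n) = α·t(n-1) + β fits.
Check at n=3: 1·1 + (-3)·4 = -11. ✓

t(n) = t(n-1) - 3t(n-2), t(0) = 1, t(1) = 4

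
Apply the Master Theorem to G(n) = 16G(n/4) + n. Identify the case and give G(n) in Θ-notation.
Master Theorem template: G(n) = a·G(n/b) + f(n).
Here: a=16, b=4, f(n)=n
Compute log_b(a) = log_4(16) = 2.
f(n) = n = O(n^(2-ε)) with ε = 1. Case 1: G(n) = Θ(n^log_b(a)) = Θ(n^2).

Case 1: G(n) = Θ(n^2)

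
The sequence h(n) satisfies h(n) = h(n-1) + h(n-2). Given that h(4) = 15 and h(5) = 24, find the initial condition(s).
Work backwards using h(k) = h(k+2) - h(k+1):
h(3) = h(5) - h(4) = 24 - 15 = 9
h(2) = h(4) - h(3) = 15 - 9 = 6
h(1) = h(3) - h(2) = 9 - 6 = 3
h(0) = h(2) - h(1) = 6 - 3 = 3

h(0) = 3, h(1) = 3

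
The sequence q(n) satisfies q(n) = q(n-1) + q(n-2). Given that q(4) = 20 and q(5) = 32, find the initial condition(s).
Work backwards using q(k) = q(k+2) - q(k+1):
q(3) = q(5) - q(4) = 32 - 20 = 12
q(2) = q(4) - q(3) = 20 - 12 = 8
q(1) = q(3) - q(2) = 12 - 8 = 4
q(0) = q(2) - q(1) = 8 - 4 = 4

q(0) = 4, q(1) = 4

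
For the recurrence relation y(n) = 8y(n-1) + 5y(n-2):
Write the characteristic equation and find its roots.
Substitute y(n) = rⁿ and divide through by rⁿ⁻²: r² - 8r - 5 = 0
Discriminant: 8² + 4·5 = 84, not a perfect square, so by the quadratic formula r = (8 ± √84)/2.
General solution: y(n) = A·r₁ⁿ + B·r₂ⁿ where r₁,r₂ = (8 ± √84)/2

Characteristic: r² - 8r - 5 = 0, Roots: r = (8 ± √84)/2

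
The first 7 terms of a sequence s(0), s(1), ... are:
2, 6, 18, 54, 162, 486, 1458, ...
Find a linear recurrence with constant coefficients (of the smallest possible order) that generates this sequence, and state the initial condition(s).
Look for the lowest-order linear relation among consecutive terms.
Observation: each term is 3× the previous.
Check at n=2: 3·6 = 18. ✓

s(n) = 3 × s(n-1), s(0) = 2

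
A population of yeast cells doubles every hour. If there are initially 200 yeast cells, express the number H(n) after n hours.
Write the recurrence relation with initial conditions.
Each hour multiplies the count by 2, so the count after n hours depends only on the count after n-1 hours: H(n) = 2 × H(n-1). The starting count gives H(0) = 200.
Unrolling n times gives the closed form H(n) = 200 × 2ⁿ.

H(n) = 2 × H(n-1), H(0) = 200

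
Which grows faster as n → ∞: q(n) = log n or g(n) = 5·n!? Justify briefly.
Comparing growth rates:
Growth-rate hierarchy: log n ≺ any polynomial ≺ any exponential cⁿ (c>1) ≺ n! ≺ nⁿ.
factorial dominates logarithmic asymptotically.

g(n) grows faster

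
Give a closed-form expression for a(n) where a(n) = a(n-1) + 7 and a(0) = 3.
Recurrence: a(n) = a(n-1) + 7, initial: a(0) = 3.
Each step adds 7, so a(n) = a(0) + 7n = 7n + 3.

a(n) = 7n + 3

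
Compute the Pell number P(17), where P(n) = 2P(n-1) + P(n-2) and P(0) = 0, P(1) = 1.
Computing the sequence terms:
0, 1, 2, 5, 12, 29, 70, 169, 408, 985, 2378, 5741, 13860, 33461, 80782, 195025, 470832, 1136689

1136689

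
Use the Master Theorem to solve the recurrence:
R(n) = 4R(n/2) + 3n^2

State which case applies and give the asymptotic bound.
Master Theorem template: R(n) = a·R(n/b) + f(n).
Here: a=4, b=2, f(n)=3n^2
Compute log_b(a) = log_2(4) = 2.
f(n) = 3n^2 = Θ(n^2). Case 2: R(n) = Θ(n^2 log n).

Case 2: R(n) = Θ(n^2 log n)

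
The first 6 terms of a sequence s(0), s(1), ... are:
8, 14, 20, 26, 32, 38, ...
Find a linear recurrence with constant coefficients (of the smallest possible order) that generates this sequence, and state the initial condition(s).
Look for the lowest-order linear relation among consecutive terms.
Observation: consecutive differences are constant (= 6).
Check at n=2: 1·14 + 6 = 20. ✓

s(n) = s(n-1) + 6, s(0) = 8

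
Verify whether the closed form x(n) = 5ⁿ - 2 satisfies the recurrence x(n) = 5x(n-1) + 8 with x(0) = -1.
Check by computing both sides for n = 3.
From the recurrence with x(0) = -1:
  x(0) = -1, x(1) = 3, x(2) = 23, x(3) = 123
  so the recurrence gives x(3) = 123.
From the proposed closed form x(n) = 5ⁿ - 2:
  x(3) = 123.
Both sides give 123 at n = 3, and the initial condition(s) match, so the closed form is consistent.

Yes, the closed form is correct.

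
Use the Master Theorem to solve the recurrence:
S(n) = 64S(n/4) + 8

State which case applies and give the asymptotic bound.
Master Theorem template: S(n) = a·S(n/b) + f(n).
Here: a=64, b=4, f(n)=8
Compute log_b(a) = log_4(64) = 3.
f(n) = 8 = O(n^(3-ε)) with ε = 3. Case 1: S(n) = Θ(n^log_b(a)) = Θ(n^3).

Case 1: S(n) = Θ(n^3)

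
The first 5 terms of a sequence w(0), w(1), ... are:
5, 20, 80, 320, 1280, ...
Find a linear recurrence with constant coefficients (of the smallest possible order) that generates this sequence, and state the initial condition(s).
Look for the lowest-order linear relation among consecutive terms.
Observation: each term is 4× the previous.
Check at n=2: 4·20 = 80. ✓

w(n) = 4 × w(n-1), w(0) = 5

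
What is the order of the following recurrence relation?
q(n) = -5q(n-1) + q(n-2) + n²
The order is the largest lag k for which q(n-k) appears. Here the deepest term is q(n-2) (the n² term is non-homogeneous and does not affect the order), so the order is 2.

Order 2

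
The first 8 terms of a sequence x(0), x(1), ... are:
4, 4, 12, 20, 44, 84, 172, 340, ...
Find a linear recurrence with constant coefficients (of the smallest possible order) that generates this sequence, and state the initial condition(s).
Look for the lowest-order linear relation among consecutive terms.
Observation: x(n) - 1·x(n-1) - (2)·x(n-2) = 0 holds for the shown terms, and no order-1 relation x(n) = α·x(n-1) + β fits.
Check at n=3: 1·12 + (2)·4 = 20. ✓

x(n) = x(n-1) + 2x(n-2), x(0) = 4, x(1) = 4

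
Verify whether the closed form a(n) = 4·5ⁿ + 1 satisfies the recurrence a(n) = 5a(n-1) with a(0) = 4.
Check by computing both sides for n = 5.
From the recurrence with a(0) = 4:
  a(0) = 4, a(1) = 20, a(2) = 100, a(3) = 500, a(4) = 2500, a(5) = 12500
  so the recurrence gives a(5) = 12500.
From the proposed closed form a(n) = 4·5ⁿ + 1:
  a(5) = 12501.
The recurrence gives 12500 but the closed form gives 12501, so the closed form does not satisfy the recurrence.

No, the closed form is incorrect.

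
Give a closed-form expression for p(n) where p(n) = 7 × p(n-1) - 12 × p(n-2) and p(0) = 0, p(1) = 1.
Recurrence: p(n) = 7 × p(n-1) - 12 × p(n-2), initial: p(0) = 0, p(1) = 1.
Characteristic equation: r² - 7r + 12 = 0, which factors as (r - 4)(r - 3) = 0, so r = 4, 3. General solution p(n) = A·4ⁿ + B·3ⁿ. From p(0) = 0: A + B = 0. From p(1) = 1: 4A + 3B = 1. Solving gives A = 1, B = -1.

p(n) = 4ⁿ - 3ⁿ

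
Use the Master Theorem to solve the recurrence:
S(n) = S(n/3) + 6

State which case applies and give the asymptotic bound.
Master Theorem template: S(n) = a·S(n/b) + f(n).
Here: a=1, b=3, f(n)=6
Compute log_b(a) = log_3(1) = 0.
f(n) = 6 = Θ(1). Case 2: S(n) = Θ(log n).

Case 2: S(n) = Θ(log n)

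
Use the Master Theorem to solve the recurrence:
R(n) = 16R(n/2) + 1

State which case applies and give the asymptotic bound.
Master Theorem template: R(n) = a·R(n/b) + f(n).
Here: a=16, b=2, f(n)=1
Compute log_b(a) = log_2(16) = 4.
f(n) = 1 = O(n^(4-ε)) with ε = 4. Case 1: R(n) = Θ(n^log_b(a)) = Θ(n^4).

Case 1: R(n) = Θ(n^4)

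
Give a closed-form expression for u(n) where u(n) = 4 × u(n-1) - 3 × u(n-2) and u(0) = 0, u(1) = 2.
Recurrence: u(n) = 4 × u(n-1) - 3 × u(n-2), initial: u(0) = 0, u(1) = 2.
Characteristic equation: r² - 4r + 3 = 0, which factors as (r - 3)(r - 1) = 0, so r = 3, 1. General solution u(n) = A·3ⁿ + B·1ⁿ. From u(0) = 0: A + B = 0. From u(1) = 2: 3A + 1B = 2. Solving gives A = 1, B = -1.

u(n) = 3ⁿ - 1ⁿ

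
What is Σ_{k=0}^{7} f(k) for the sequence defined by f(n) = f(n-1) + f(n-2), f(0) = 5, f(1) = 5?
Computing the sequence terms: 5, 5, 10, 15, 25, 40, 65, 105
Adding these values together:

270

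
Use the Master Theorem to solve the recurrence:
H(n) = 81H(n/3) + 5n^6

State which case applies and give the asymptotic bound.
Master Theorem template: H(n) = a·H(n/b) + f(n).
Here: a=81, b=3, f(n)=5n^6
Compute log_b(a) = log_3(81) = 4.
f(n) = 5n^6 = Ω(n^(4+ε)) with ε = 2, and the regularity condition holds (a·f(n/b) = (a/b^6)·f(n) with a/b^6 = 3^-2 < 1). Case 3: H(n) = Θ(f(n)) = Θ(n^6).

Case 3: H(n) = Θ(n^6)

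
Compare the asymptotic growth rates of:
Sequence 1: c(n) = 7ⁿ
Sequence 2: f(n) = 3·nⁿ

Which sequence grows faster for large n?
Comparing growth rates:
Growth-rate hierarchy: log n ≺ any polynomial ≺ any exponential cⁿ (c>1) ≺ n! ≺ nⁿ.
super-exponential nⁿ dominates exponential base 7 asymptotically.

f(n) grows faster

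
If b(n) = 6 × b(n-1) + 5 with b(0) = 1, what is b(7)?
Computing step by step:
b(0) = 1
b(1) = 6 × 1 + 5 = 11
b(2) = 6 × 11 + 5 = 71
b(3) = 6 × 71 + 5 = 431
b(4) = 6 × 431 + 5 = 2591
b(5) = 6 × 2591 + 5 = 15551
b(6) = 6 × 15551 + 5 = 93311
b(7) = 6 × 93311 + 5 = 559871

559871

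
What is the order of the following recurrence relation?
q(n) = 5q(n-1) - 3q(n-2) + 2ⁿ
The order is the largest lag k for which q(n-k) appears. Here the deepest term is q(n-2) (the 2ⁿ term is non-homogeneous and does not affect the order), so the order is 2.

Order 2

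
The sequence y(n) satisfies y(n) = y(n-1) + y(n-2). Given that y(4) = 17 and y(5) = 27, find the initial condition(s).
Work backwards using y(k) = y(k+2) - y(k+1):
y(3) = y(5) - y(4) = 27 - 17 = 10
y(2) = y(4) - y(3) = 17 - 10 = 7
y(1) = y(3) - y(2) = 10 - 7 = 3
y(0) = y(2) - y(1) = 7 - 3 = 4

y(0) = 4, y(1) = 3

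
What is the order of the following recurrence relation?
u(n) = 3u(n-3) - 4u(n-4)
The order is the largest lag k for which u(n-k) appears. Here the deepest term is u(n-4), so the order is 4.

Order 4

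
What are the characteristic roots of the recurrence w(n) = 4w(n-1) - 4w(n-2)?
Substitute w(n) = rⁿ and divide through by rⁿ⁻²: r² - 4r + 4 = 0
Factor: (r - 2)² = 0, so r = 2 (double root).
General solution: w(n) = (A + Bn)·2ⁿ

Characteristic: r² - 4r + 4 = 0, Roots: r = 2 (double root)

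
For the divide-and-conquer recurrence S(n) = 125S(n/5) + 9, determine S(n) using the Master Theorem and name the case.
Master Theorem template: S(n) = a·S(n/b) + f(n).
Here: a=125, b=5, f(n)=9
Compute log_b(a) = log_5(125) = 3.
f(n) = 9 = O(n^(3-ε)) with ε = 3. Case 1: S(n) = Θ(n^log_b(a)) = Θ(n^3).

Case 1: S(n) = Θ(n^3)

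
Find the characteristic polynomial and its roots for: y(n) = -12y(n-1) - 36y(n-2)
Substitute y(n) = rⁿ and divide through by rⁿ⁻²: r² + 12r + 36 = 0
Factor: (r + 6)² = 0, so r = -6 (double root).
General solution: y(n) = (A + Bn)·(-6)ⁿ

Characteristic: r² + 12r + 36 = 0, Roots: r = -6 (double root)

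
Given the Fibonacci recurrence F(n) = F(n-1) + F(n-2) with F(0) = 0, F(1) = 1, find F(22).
Computing the sequence terms:
0, 1, 1, 2, 3, 5, 8, 13, 21, 34, 55, 89, 144, 233, 377, 610, 987, 1597, 2584, 4181, 6765, 10946, 17711

17711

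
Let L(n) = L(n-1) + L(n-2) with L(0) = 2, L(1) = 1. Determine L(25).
Computing the sequence terms:
2, 1, 3, 4, 7, 11, 18, 29, 47, 76, 123, 199, 322, 521, 843, 1364, 2207, 3571, 5778, 9349, 15127, 24476, 39603, 64079, 103682, 167761

167761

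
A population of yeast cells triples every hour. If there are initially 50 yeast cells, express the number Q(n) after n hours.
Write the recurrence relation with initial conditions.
Each hour multiplies the count by 3, so the count after n hours depends only on the count after n-1 hours: Q(n) = 3 × Q(n-1). The starting count gives Q(0) = 50.
Unrolling n times gives the closed form Q(n) = 50 × 3ⁿ.

Q(n) = 3 × Q(n-1), Q(0) = 50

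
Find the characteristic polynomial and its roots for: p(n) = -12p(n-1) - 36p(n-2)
Substitute p(n) = rⁿ and divide through by rⁿ⁻²: r² + 12r + 36 = 0
Factor: (r + 6)² = 0, so r = -6 (double root).
General solution: p(n) = (A + Bn)·(-6)ⁿ

Characteristic: r² + 12r + 36 = 0, Roots: r = -6 (double root)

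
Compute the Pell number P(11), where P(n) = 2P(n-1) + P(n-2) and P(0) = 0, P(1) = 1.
Computing the sequence terms:
0, 1, 2, 5, 12, 29, 70, 169, 408, 985, 2378, 5741

5741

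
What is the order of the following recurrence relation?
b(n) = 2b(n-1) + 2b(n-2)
The order is the largest lag k for which b(n-k) appears. Here the deepest term is b(n-2), so the order is 2.

Order 2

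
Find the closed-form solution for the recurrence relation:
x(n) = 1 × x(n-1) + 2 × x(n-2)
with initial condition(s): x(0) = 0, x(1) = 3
Recurrence: x(n) = 1 × x(n-1) + 2 × x(n-2), initial: x(0) = 0, x(1) = 3.
Characteristic equation: r² - 1r - 2 = 0, which factors as (r - 2)(r + 1) = 0, so r = 2, -1. General solution x(n) = A·2ⁿ + B·(-1)ⁿ. From x(0) = 0: A + B = 0. From x(1) = 3: 2A - 1B = 3. Solving gives A = 1, B = -1.

x(n) = 2ⁿ - (-1)ⁿ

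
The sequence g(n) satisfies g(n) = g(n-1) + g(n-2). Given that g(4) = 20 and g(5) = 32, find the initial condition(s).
Work backwards using g(k) = g(k+2) - g(k+1):
g(3) = g(5) - g(4) = 32 - 20 = 12
g(2) = g(4) - g(3) = 20 - 12 = 8
g(1) = g(3) - g(2) = 12 - 8 = 4
g(0) = g(2) - g(1) = 8 - 4 = 4

g(0) = 4, g(1) = 4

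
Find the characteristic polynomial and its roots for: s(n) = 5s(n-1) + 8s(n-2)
Substitute s(n) = rⁿ and divide through by rⁿ⁻²: r² - 5r - 8 = 0
Discriminant: 5² + 4·8 = 57, not a perfect square, so by the quadratic formula r = (5 ± √57)/2.
General solution: s(n) = A·r₁ⁿ + B·r₂ⁿ where r₁,r₂ = (5 ± √57)/2

Characteristic: r² - 5r - 8 = 0, Roots: r = (5 ± √57)/2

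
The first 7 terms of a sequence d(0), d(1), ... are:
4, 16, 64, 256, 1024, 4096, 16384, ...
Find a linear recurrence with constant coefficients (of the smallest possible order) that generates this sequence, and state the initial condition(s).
Look for the lowest-order linear relation among consecutive terms.
Observation: each term is 4× the previous.
Check at n=2: 4·16 = 64. ✓

d(n) = 4 × d(n-1), d(0) = 4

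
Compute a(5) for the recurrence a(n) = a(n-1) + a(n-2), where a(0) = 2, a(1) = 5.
Computing the sequence terms:
2, 5, 7, 12, 19, 31

31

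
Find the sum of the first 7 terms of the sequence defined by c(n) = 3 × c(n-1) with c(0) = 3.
Computing the sequence terms: 3, 9, 27, 81, 243, 729, 2187
Adding these values together:

3279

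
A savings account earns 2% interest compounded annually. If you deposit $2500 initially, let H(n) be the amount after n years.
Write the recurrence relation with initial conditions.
Each year the balance grows by 2%, i.e. is multiplied by 1 + 2/100 = 1.02, so H(n) = 1.02 × H(n-1). The initial deposit gives H(0) = 2500.
Unrolling gives the closed form H(n) = 2500 × (1.02)ⁿ.

H(n) = 1.02 × H(n-1), H(0) = 2500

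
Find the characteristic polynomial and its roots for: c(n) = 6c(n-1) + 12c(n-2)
Substitute c(n) = rⁿ and divide through by rⁿ⁻²: r² - 6r - 12 = 0
Discriminant: 6² + 4·12 = 84, not a perfect square, so by the quadratic formula r = (6 ± √84)/2.
General solution: c(n) = A·r₁ⁿ + B·r₂ⁿ where r₁,r₂ = (6 ± √84)/2

Characteristic: r² - 6r - 12 = 0, Roots: r = (6 ± √84)/2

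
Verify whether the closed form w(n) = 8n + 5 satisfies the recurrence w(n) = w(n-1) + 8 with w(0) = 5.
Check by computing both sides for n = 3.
From the recurrence with w(0) = 5:
  w(0) = 5, w(1) = 13, w(2) = 21, w(3) = 29
  so the recurrence gives w(3) = 29.
From the proposed closed form w(n) = 8n + 5:
  w(3) = 29.
Both sides give 29 at n = 3, and the initial condition(s) match, so the closed form is consistent.

Yes, the closed form is correct.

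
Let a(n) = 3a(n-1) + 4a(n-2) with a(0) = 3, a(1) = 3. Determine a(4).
Computing the sequence terms:
3, 3, 21, 75, 309

309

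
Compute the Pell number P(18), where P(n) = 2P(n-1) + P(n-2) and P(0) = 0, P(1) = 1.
Computing the sequence terms:
0, 1, 2, 5, 12, 29, 70, 169, 408, 985, 2378, 5741, 13860, 33461, 80782, 195025, 470832, 1136689, 2744210

2744210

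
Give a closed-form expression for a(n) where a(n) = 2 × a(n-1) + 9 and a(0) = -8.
Recurrence: a(n) = 2 × a(n-1) + 9, initial: a(0) = -8.
Try a(n) = A·2ⁿ + C. Substituting: A·2ⁿ + C = 2(A·2ⁿ⁻¹ + C) + 9 = A·2ⁿ + 2C + 9, so C = 2C + 9, giving C = -9. Then a(0) = A - 9 = -8 gives A = 1.

a(n) = 2ⁿ - 9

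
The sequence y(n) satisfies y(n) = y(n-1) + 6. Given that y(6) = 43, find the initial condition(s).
y(6) = y(0) + 6·6, so y(0) = 43 - 36 = 7.

y(0) = 7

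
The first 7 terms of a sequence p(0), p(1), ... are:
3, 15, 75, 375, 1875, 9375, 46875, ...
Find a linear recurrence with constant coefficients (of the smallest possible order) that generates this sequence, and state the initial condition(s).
Look for the lowest-order linear relation among consecutive terms.
Observation: each term is 5× the previous.
Check at n=2: 5·15 = 75. ✓

p(n) = 5 × p(n-1), p(0) = 3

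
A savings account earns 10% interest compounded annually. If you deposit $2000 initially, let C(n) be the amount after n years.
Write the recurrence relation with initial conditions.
Each year the balance grows by 10%, i.e. is multiplied by 1 + 10/100 = 1.1, so C(n) = 1.1 × C(n-1). The initial deposit gives C(0) = 2000.
Unrolling gives the closed form C(n) = 2000 × (1.1)ⁿ.

C(n) = 1.1 × C(n-1), C(0) = 2000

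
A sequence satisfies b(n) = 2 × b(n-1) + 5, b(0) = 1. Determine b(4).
Computing step by step:
b(0) = 1
b(1) = 2 × 1 + 5 = 7
b(2) = 2 × 7 + 5 = 19
b(3) = 2 × 19 + 5 = 43
b(4) = 2 × 43 + 5 = 91

91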